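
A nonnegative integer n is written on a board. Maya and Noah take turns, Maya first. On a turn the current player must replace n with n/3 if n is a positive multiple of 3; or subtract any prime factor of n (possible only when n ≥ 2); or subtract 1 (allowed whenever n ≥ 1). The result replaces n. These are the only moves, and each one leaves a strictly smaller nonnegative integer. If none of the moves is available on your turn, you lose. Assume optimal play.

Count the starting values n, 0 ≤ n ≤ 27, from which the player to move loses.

Work bottom-up. With no move the player to move loses. Otherwise the position is W if at least one move leads to an L position for the opponent, and L if every move leads to a W.
n=0: no move → L
n=1: reaches L-position 0 → W
n=2: reaches L-position 0 → W
n=3: reaches L-position 0 → W
n=4: only reaches 2(W), 3(W), all W → L
n=5: reaches L-position 0 → W
n=6: reaches L-position 4 → W
n=7: reaches L-position 0 → W
n=8: only reaches 6(W), 7(W), all W → L
n=9: reaches L-position 8 → W
n=10: reaches L-position 8 → W
n=11: reaches L-position 0 → W
n=12: reaches L-position 4 → W
n=13: reaches L-position 0 → W
n=14: only reaches 7(W), 12(W), 13(W), all W → L
n=15: reaches L-position 14 → W
n=16: reaches L-position 14 → W
n=17: reaches L-position 0 → W
n=18: only reaches 6(W), 15(W), 16(W), 17(W), all W → L
n=19: reaches L-position 0 → W
n=20: reaches L-position 18 → W
n=21: reaches L-position 14 → W
n=22: only reaches 11(W), 20(W), 21(W), all W → L
n=23: reaches L-position 0 → W
n=24: reaches L-position 8 → W
n=25: only reaches 20(W), 24(W), all W → L
n=26: reaches L-position 25 → W
n=27: only reaches 9(W), 24(W), 26(W), all W → L
L entries with 0 ≤ n ≤ 27: n = 0, 4, 8, 14, 18, 22, 25, 27; that makes 8.

8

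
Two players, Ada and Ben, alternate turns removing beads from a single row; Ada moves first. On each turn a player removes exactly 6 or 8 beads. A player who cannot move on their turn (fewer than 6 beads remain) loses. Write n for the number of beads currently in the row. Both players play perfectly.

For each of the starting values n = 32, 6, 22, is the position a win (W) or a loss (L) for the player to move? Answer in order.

Compute win/loss labels from the base case upward. A position with no move is L. Any other position is W if it can reach an L in one move, else L.
n=0: no move → L
n=1: no move → L
n=2: no move → L
n=3: no move → L
n=4: no move → L
n=5: no move → L
n=6: can move to 0, which is L ⇒ W
n=7: can move to 1, which is L ⇒ W
n=8: can move to 2, which is L ⇒ W
n=9: can move to 3, which is L ⇒ W
n=10: can move to 4, which is L ⇒ W
n=11: can move to 5, which is L ⇒ W
n=12: can move to 4, which is L ⇒ W
n=13: can move to 5, which is L ⇒ W
n=14: moves to 8(W), 6(W); every one is W ⇒ L
n=15: moves to 9(W), 7(W); every one is W ⇒ L
n=16: moves to 10(W), 8(W); every one is W ⇒ L
n=17: moves to 11(W), 9(W); every one is W ⇒ L
n=18: moves to 12(W), 10(W); every one is W ⇒ L
n=19: moves to 13(W), 11(W); every one is W ⇒ L
n=20: can move to 14, which is L ⇒ W
n=21: can move to 15, which is L ⇒ W
n=22: can move to 16, which is L ⇒ W
n=23: can move to 17, which is L ⇒ W
n=24: can move to 18, which is L ⇒ W
n=25: can move to 19, which is L ⇒ W
n=26: can move to 18, which is L ⇒ W
n=27: can move to 19, which is L ⇒ W
n=28: moves to 22(W), 20(W); every one is W ⇒ L
n=29: moves to 23(W), 21(W); every one is W ⇒ L
n=30: moves to 24(W), 22(W); every one is W ⇒ L
n=31: moves to 25(W), 23(W); every one is W ⇒ L
n=32: moves to 26(W), 24(W); every one is W ⇒ L

32: L, 6: W, 22: W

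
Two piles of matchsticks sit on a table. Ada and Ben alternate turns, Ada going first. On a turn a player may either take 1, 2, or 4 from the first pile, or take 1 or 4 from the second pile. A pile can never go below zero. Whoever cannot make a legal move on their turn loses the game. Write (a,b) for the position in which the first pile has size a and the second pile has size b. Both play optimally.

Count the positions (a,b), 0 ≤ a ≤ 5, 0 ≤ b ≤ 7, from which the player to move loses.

Positions with no move are L. A position that does have a move is losing for the player to move precisely when every available move leads to a winning position for the opponent. Fill in the labels:
Every move lowers a or b (never raises either), so fill the grid row by row in increasing a, and left to right within a row: each cell's successors are then already labelled.
      b=0  b=1  b=2  b=3  b=4  b=5  b=6  b=7
a=0:    L    W    L    W    W    L    W    L
a=1:    W    L    W    L    W    W    L    W
a=2:    W    W    W    W    L    W    W    W
a=3:    L    W    L    W    W    L    W    L
a=4:    W    L    W    L    W    W    L    W
a=5:    W    W    W    W    L    W    W    W
Cells with no legal move (terminal, hence L): (0,0).
The remaining L cells, each justified by listing all of its moves:
(0,2): only reaches (0,1)(W), which is W → L
(0,5): only reaches (0,4)(W), (0,1)(W), all W → L
(0,7): only reaches (0,6)(W), (0,3)(W), all W → L
(1,1): only reaches (0,1)(W), (1,0)(W), all W → L
(1,3): only reaches (0,3)(W), (1,2)(W), all W → L
(1,6): only reaches (0,6)(W), (1,5)(W), (1,2)(W), all W → L
(2,4): only reaches (1,4)(W), (0,4)(W), (2,3)(W), (2,0)(W), all W → L
(3,0): only reaches (2,0)(W), (1,0)(W), all W → L
(3,2): only reaches (2,2)(W), (1,2)(W), (3,1)(W), all W → L
(3,5): only reaches (2,5)(W), (1,5)(W), (3,4)(W), (3,1)(W), all W → L
(3,7): only reaches (2,7)(W), (1,7)(W), (3,6)(W), (3,3)(W), all W → L
(4,1): only reaches (3,1)(W), (2,1)(W), (0,1)(W), (4,0)(W), all W → L
(4,3): only reaches (3,3)(W), (2,3)(W), (0,3)(W), (4,2)(W), all W → L
(4,6): only reaches (3,6)(W), (2,6)(W), (0,6)(W), (4,5)(W), (4,2)(W), all W → L
(5,4): only reaches (4,4)(W), (3,4)(W), (1,4)(W), (5,3)(W), (5,0)(W), all W → L
Every other cell has at least one move into one of the L cells above, so it is W.
L cells per row: a=0: 4, a=1: 3, a=2: 1, a=3: 4, a=4: 3, a=5: 1; total 16.

16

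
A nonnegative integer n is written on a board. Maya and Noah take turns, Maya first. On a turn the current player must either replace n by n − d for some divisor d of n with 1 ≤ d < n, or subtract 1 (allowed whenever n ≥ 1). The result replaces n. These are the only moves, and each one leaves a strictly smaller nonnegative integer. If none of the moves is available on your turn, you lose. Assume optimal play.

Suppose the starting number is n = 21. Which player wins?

Noah wins.

Classify positions by backward induction: terminal positions (no move available) are L. From any other position, the mover wins iff some move reaches an L.
n=0: no move → L
n=1: can move to 0, which is L ⇒ W
n=2: the only move is to 1(W), a W ⇒ L
n=3: can move to 2, which is L ⇒ W
n=4: can move to 2, which is L ⇒ W
n=5: the only move is to 4(W), a W ⇒ L
n=6: can move to 5, which is L ⇒ W
n=7: the only move is to 6(W), a W ⇒ L
n=8: can move to 7, which is L ⇒ W
n=9: moves to 6(W), 8(W); every one is W ⇒ L
n=10: can move to 5, which is L ⇒ W
n=11: the only move is to 10(W), a W ⇒ L
n=12: can move to 9, which is L ⇒ W
n=13: the only move is to 12(W), a W ⇒ L
n=14: can move to 7, which is L ⇒ W
n=15: moves to 10(W), 12(W), 14(W); every one is W ⇒ L
n=16: can move to 15, which is L ⇒ W
n=17: the only move is to 16(W), a W ⇒ L
n=18: can move to 9, which is L ⇒ W
n=19: the only move is to 18(W), a W ⇒ L
n=20: can move to 15, which is L ⇒ W
n=21: moves to 14(W), 18(W), 20(W); every one is W ⇒ L
The starting position 21 is L: whatever Maya does, the opponent receives a W position.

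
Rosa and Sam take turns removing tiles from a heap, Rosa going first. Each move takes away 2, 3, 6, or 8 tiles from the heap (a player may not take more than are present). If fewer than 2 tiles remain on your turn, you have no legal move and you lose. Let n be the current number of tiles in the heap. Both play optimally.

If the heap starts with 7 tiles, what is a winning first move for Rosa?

Remove 2, leaving 5.

Use the standard recursion: the mover loses at a terminal position; elsewhere, the mover wins exactly when some move hands the opponent an L position.
n=0: no move → L
n=1: no move → L
n=2: can move to 0, which is L ⇒ W
n=3: can move to 1, which is L ⇒ W
n=4: can move to 1, which is L ⇒ W
n=5: moves to 3(W), 2(W); every one is W ⇒ L
n=6: can move to 0, which is L ⇒ W
n=7: can move to 5, which is L ⇒ W
From 7, the L positions reachable in one move are: 5, 1. Any move reaching one of these is winning.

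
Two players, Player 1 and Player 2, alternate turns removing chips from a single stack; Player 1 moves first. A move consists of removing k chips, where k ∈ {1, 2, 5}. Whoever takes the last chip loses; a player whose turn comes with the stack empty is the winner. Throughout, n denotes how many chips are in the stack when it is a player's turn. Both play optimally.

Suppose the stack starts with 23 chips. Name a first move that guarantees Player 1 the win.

Label each position W (a win for the player to move) or L (a loss). A position with no legal move is W; any other position is W exactly when some move reaches an L, and L when every move reaches a W.
n=0: no move; the opponent has just taken the last chip and therefore loses → W
n=1: →0(W) only, which is W, so L
n=2: →1(L), so W
n=3: →1(L), so W
n=4: →3(W), 2(W) — all W, so L
n=5: →4(L), so W
n=6: →4(L), so W
n=7: →6(W), 5(W), 2(W) — all W, so L
n=8: →7(L), so W
n=9: →7(L), so W
n=10: →9(W), 8(W), 5(W) — all W, so L
n=11: →10(L), so W
n=12: →10(L), so W
n=13: →12(W), 11(W), 8(W) — all W, so L
n=14: →13(L), so W
n=15: →13(L), so W
n=16: →15(W), 14(W), 11(W) — all W, so L
n=17: →16(L), so W
n=18: →16(L), so W
n=19: →18(W), 17(W), 14(W) — all W, so L
n=20: →19(L), so W
n=21: →19(L), so W
n=22: →21(W), 20(W), 17(W) — all W, so L
n=23: →22(L), so W
From 23, the L positions reachable in one move are: 22.

Remove 1, leaving 22.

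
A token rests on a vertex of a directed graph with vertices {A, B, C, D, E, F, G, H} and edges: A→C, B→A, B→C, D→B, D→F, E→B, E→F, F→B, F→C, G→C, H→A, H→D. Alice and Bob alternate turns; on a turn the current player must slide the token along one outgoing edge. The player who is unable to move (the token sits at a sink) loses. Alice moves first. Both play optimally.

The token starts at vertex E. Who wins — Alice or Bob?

Compute win/loss labels from the base case upward. A position with no move is L. Any other position is W if it can reach an L in one move, else L.
Every edge goes from a vertex to one that appears earlier in the order C, A, B, G, F, E, D, H, so processing vertices in that order labels each vertex after all of its successors.
C: no outgoing edge → L
A: reaches L-position C → W
B: reaches L-position C → W
G: reaches L-position C → W
F: reaches L-position C → W
E: only reaches F(W), B(W), all W → L
D: only reaches F(W), B(W), all W → L
H: reaches L-position D → W
Every move from E reaches a W position, so the mover loses.

Bob wins.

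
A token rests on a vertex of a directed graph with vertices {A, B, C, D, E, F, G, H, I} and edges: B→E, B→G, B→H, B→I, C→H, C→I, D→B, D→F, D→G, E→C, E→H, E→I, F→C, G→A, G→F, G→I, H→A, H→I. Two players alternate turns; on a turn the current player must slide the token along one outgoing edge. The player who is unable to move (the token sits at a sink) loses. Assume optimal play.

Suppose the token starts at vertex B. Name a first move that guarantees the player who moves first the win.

Move to I.

Classify positions by backward induction: terminal positions (no move available) are L. From any other position, the mover wins iff some move reaches an L.
Every edge goes from a vertex to one that appears earlier in the order I, A, H, C, F, G, E, B, D, so processing vertices in that order labels each vertex after all of its successors.
I: no outgoing edge → L
A: no outgoing edge → L
H: →A(L), so W
C: →I(L), so W
F: →C(W) only, which is W, so L
G: →F(L), so W
E: →I(L), so W
B: →I(L), so W
D: →F(L), so W
From B, the L positions reachable in one move are: I.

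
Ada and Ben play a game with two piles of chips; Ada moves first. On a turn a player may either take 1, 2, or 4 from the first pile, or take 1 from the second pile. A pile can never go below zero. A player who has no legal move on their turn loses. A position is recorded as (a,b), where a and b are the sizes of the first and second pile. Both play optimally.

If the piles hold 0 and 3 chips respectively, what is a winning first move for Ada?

Classify positions by backward induction: terminal positions (no move available) are L. From any other position, the mover wins iff some move reaches an L.
No move ever increases a pile, so every position that can arise here has a ≤ 0 and b ≤ 3; it is enough to label the cells with 0 ≤ a ≤ 0 and 0 ≤ b ≤ 3.
Every move lowers a or b (never raises either), so fill the grid row by row in increasing a, and left to right within a row: each cell's successors are then already labelled.
      b=0  b=1  b=2  b=3
a=0:    L    W    L    W
Cells with no legal move (terminal, hence L): (0,0).
The remaining L cells, each justified by listing all of its moves:
(0,2): only reaches (0,1)(W), which is W → L
Every other cell has at least one move into one of the L cells above, so it is W.
From (0,3), the L positions reachable in one move are: (0,2).

Move to (0,2).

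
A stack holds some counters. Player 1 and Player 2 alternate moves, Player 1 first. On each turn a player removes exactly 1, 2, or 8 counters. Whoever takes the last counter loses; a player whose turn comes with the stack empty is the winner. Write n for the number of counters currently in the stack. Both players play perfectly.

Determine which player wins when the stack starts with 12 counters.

Player 1 wins.

Classify positions by backward induction: terminal positions (no move available) are W. From any other position, the mover wins iff some move reaches an L.
n=0: no move; the opponent has just taken the last counter and therefore loses → W
n=1: →0(W) only, which is W, so L
n=2: →1(L), so W
n=3: →1(L), so W
n=4: →3(W), 2(W) — all W, so L
n=5: →4(L), so W
n=6: →4(L), so W
n=7: →6(W), 5(W) — all W, so L
n=8: →7(L), so W
n=9: →7(L), so W
n=10: →9(W), 8(W), 2(W) — all W, so L
n=11: →10(L), so W
n=12: →10(L), so W
The starting position 12 is W: Player 1 should remove 2, leaving 10, handing over an L position.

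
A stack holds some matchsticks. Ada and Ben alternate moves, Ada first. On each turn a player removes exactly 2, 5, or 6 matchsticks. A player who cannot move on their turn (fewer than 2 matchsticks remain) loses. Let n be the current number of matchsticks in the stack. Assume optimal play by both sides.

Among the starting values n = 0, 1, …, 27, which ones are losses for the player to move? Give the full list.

Positions with no move are L. A position that does have a move is losing for the player to move precisely when every available move leads to a winning position for the opponent. Fill in the labels:
n=0: no move → L
n=1: no move → L
n=2: W (go to 0, an L position)
n=3: W (go to 1, an L position)
n=4: L (sole option 2(W) is W)
n=5: W (go to 0, an L position)
n=6: W (go to 4, an L position)
n=7: W (go to 1, an L position)
n=8: L (options 6(W), 3(W), 2(W) are all W)
n=9: W (go to 4, an L position)
n=10: W (go to 8, an L position)
n=11: L (options 9(W), 6(W), 5(W) are all W)
n=12: L (options 10(W), 7(W), 6(W) are all W)
n=13: W (go to 11, an L position)
n=14: W (go to 12, an L position)
n=15: L (options 13(W), 10(W), 9(W) are all W)
n=16: W (go to 11, an L position)
n=17: W (go to 15, an L position)
n=18: W (go to 12, an L position)
n=19: L (options 17(W), 14(W), 13(W) are all W)
n=20: W (go to 15, an L position)
n=21: W (go to 19, an L position)
n=22: L (options 20(W), 17(W), 16(W) are all W)
n=23: L (options 21(W), 18(W), 17(W) are all W)
n=24: W (go to 22, an L position)
n=25: W (go to 23, an L position)
n=26: L (options 24(W), 21(W), 20(W) are all W)
n=27: W (go to 22, an L position)
Reading off the rows marked L gives the requested list; there are 11 such values of n.

0, 1, 4, 8, 11, 12, 15, 19, 22, 23, 26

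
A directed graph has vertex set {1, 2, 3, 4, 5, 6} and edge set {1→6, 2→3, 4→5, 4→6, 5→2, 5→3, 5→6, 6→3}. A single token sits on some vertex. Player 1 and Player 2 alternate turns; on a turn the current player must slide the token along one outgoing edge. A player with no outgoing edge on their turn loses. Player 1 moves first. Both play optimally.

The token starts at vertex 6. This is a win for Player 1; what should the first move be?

Move to 3.

Use the standard recursion: the mover loses at a terminal position; elsewhere, the mover wins exactly when some move hands the opponent an L position.
Every edge goes from a vertex to one that appears earlier in the order 3, 2, 6, 5, 1, 4, so processing vertices in that order labels each vertex after all of its successors.
3: no outgoing edge → L
2: can move to 3, which is L ⇒ W
6: can move to 3, which is L ⇒ W
5: can move to 3, which is L ⇒ W
1: the only move is to 6(W), a W ⇒ L
4: moves to 5(W), 6(W); every one is W ⇒ L
From 6, the L positions reachable in one move are: 3.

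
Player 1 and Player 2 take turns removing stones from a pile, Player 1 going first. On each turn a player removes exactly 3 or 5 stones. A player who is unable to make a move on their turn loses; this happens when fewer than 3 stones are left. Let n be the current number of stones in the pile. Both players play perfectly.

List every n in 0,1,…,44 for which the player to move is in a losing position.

Use the standard recursion: the mover loses at a terminal position; elsewhere, the mover wins exactly when some move hands the opponent an L position.
n=0: no move → L
n=1: no move → L
n=2: no move → L
n=3: →0(L), so W
n=4: →1(L), so W
n=5: →2(L), so W
n=6: →1(L), so W
n=7: →2(L), so W
n=8: →5(W), 3(W) — all W, so L
n=9: →6(W), 4(W) — all W, so L
n=10: →7(W), 5(W) — all W, so L
n=11: →8(L), so W
n=12: →9(L), so W
n=13: →10(L), so W
n=14: →9(L), so W
n=15: →10(L), so W
n=16: →13(W), 11(W) — all W, so L
n=17: →14(W), 12(W) — all W, so L
n=18: →15(W), 13(W) — all W, so L
n=19: →16(L), so W
n=20: →17(L), so W
n=21: →18(L), so W
n=22: →17(L), so W
n=23: →18(L), so W
n=24: →21(W), 19(W) — all W, so L
n=25: →22(W), 20(W) — all W, so L
n=26: →23(W), 21(W) — all W, so L
n=27: →24(L), so W
n=28: →25(L), so W
n=29: →26(L), so W
n=30: →25(L), so W
n=31: →26(L), so W
n=32: →29(W), 27(W) — all W, so L
n=33: →30(W), 28(W) — all W, so L
n=34: →31(W), 29(W) — all W, so L
n=35: →32(L), so W
n=36: →33(L), so W
n=37: →34(L), so W
n=38: →33(L), so W
n=39: →34(L), so W
n=40: →37(W), 35(W) — all W, so L
n=41: →38(W), 36(W) — all W, so L
n=42: →39(W), 37(W) — all W, so L
n=43: →40(L), so W
n=44: →41(L), so W
Reading off the rows marked L gives the requested list; there are 18 such values of n.

0, 1, 2, 8, 9, 10, 16, 17, 18, 24, 25, 26, 32, 33, 34, 40, 41, 42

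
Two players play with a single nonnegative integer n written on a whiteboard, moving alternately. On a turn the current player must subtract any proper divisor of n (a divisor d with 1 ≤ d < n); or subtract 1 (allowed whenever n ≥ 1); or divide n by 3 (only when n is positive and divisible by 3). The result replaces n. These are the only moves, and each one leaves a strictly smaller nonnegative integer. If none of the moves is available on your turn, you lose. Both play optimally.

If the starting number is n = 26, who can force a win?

Build the W/L table. Terminal = L. A non-terminal position is W if it has a move to some L; otherwise it is L.
n=0: no move → L
n=1: reaches L-position 0 → W
n=2: only reaches 1(W), which is W → L
n=3: reaches L-position 2 → W
n=4: reaches L-position 2 → W
n=5: only reaches 4(W), which is W → L
n=6: reaches L-position 2 → W
n=7: only reaches 6(W), which is W → L
n=8: reaches L-position 7 → W
n=9: only reaches 3(W), 6(W), 8(W), all W → L
n=10: reaches L-position 5 → W
n=11: only reaches 10(W), which is W → L
n=12: reaches L-position 9 → W
n=13: only reaches 12(W), which is W → L
n=14: reaches L-position 7 → W
n=15: reaches L-position 5 → W
n=16: only reaches 8(W), 12(W), 14(W), 15(W), all W → L
n=17: reaches L-position 16 → W
n=18: reaches L-position 9 → W
n=19: only reaches 18(W), which is W → L
n=20: reaches L-position 16 → W
n=21: reaches L-position 7 → W
n=22: reaches L-position 11 → W
n=23: only reaches 22(W), which is W → L
n=24: reaches L-position 16 → W
n=25: only reaches 20(W), 24(W), all W → L
n=26: reaches L-position 13 → W
The starting position 26 is W: the player to move should move to 13, handing over an L position.

The first player wins.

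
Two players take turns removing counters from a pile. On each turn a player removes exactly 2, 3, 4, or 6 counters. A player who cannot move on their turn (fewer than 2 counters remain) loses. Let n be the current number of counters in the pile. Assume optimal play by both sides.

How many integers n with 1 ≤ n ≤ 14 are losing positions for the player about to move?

Positions with no move are L. A position that does have a move is losing for the player to move precisely when every available move leads to a winning position for the opponent. Fill in the labels:
n=0: no move → L
n=1: no move → L
n=2: can move to 0, which is L ⇒ W
n=3: can move to 1, which is L ⇒ W
n=4: can move to 1, which is L ⇒ W
n=5: can move to 1, which is L ⇒ W
n=6: can move to 0, which is L ⇒ W
n=7: can move to 1, which is L ⇒ W
n=8: moves to 6(W), 5(W), 4(W), 2(W); every one is W ⇒ L
n=9: moves to 7(W), 6(W), 5(W), 3(W); every one is W ⇒ L
n=10: can move to 8, which is L ⇒ W
n=11: can move to 9, which is L ⇒ W
n=12: can move to 9, which is L ⇒ W
n=13: can move to 9, which is L ⇒ W
n=14: can move to 8, which is L ⇒ W
L entries with 1 ≤ n ≤ 14 (n=0 is outside the asked range and is not counted): n = 1, 8, 9; that makes 3.

3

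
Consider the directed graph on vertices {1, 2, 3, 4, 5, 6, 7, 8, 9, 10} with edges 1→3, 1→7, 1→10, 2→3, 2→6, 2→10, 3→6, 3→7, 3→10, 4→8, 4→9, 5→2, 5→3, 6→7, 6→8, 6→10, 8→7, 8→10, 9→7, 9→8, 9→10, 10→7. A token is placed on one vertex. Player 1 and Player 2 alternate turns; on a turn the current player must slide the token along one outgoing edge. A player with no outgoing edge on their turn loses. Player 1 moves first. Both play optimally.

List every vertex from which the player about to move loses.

2, 4, 7

Compute win/loss labels from the base case upward. A position with no move is L. Any other position is W if it can reach an L in one move, else L.
Every edge goes from a vertex to one that appears earlier in the order 7, 10, 8, 6, 3, 9, 1, 2, 5, 4, so processing vertices in that order labels each vertex after all of its successors.
7: no outgoing edge → L
10: reaches L-position 7 → W
8: reaches L-position 7 → W
6: reaches L-position 7 → W
3: reaches L-position 7 → W
9: reaches L-position 7 → W
1: reaches L-position 7 → W
2: only reaches 3(W), 6(W), 10(W), all W → L
5: reaches L-position 2 → W
4: only reaches 9(W), 8(W), all W → L
The losing starting vertices are exactly the entries labelled L in this table (3 of them).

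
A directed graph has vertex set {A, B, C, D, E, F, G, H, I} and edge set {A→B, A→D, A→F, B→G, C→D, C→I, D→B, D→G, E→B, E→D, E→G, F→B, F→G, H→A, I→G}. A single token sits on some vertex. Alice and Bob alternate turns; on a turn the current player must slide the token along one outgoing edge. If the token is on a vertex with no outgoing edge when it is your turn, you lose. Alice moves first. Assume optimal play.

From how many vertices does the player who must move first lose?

Build the W/L table. Terminal = L. A non-terminal position is W if it has a move to some L; otherwise it is L.
Every edge goes from a vertex to one that appears earlier in the order G, B, D, F, A, E, H, I, C, so processing vertices in that order labels each vertex after all of its successors.
G: no outgoing edge → L
B: can move to G, which is L ⇒ W
D: can move to G, which is L ⇒ W
F: can move to G, which is L ⇒ W
A: moves to F(W), D(W), B(W); every one is W ⇒ L
E: can move to G, which is L ⇒ W
H: can move to A, which is L ⇒ W
I: can move to G, which is L ⇒ W
C: moves to I(W), D(W); every one is W ⇒ L
The L vertices are A, C, G; that is 3 in all.

3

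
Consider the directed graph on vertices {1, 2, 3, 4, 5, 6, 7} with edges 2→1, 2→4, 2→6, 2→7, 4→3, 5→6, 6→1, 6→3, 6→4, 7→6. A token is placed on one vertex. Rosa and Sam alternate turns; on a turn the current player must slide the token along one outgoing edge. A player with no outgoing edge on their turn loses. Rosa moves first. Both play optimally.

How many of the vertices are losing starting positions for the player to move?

4

Use the standard recursion: the mover loses at a terminal position; elsewhere, the mover wins exactly when some move hands the opponent an L position.
Every edge goes from a vertex to one that appears earlier in the order 1, 3, 4, 6, 5, 7, 2, so processing vertices in that order labels each vertex after all of its successors.
1: no outgoing edge → L
3: no outgoing edge → L
4: →3(L), so W
6: →3(L), so W
5: →6(W) only, which is W, so L
7: →6(W) only, which is W, so L
2: →7(L), so W
The L vertices are 1, 3, 5, 7; that is 4 in all.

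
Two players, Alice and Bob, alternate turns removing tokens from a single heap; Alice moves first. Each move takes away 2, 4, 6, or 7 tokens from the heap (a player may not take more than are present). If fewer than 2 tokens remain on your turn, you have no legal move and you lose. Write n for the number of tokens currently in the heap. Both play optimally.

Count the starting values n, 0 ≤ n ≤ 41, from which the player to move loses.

10

Compute win/loss labels from the base case upward. A position with no move is L. Any other position is W if it can reach an L in one move, else L.
n=0: no move → L
n=1: no move → L
n=2: reaches L-position 0 → W
n=3: reaches L-position 1 → W
n=4: reaches L-position 0 → W
n=5: reaches L-position 1 → W
n=6: reaches L-position 0 → W
n=7: reaches L-position 1 → W
n=8: reaches L-position 1 → W
n=9: only reaches 7(W), 5(W), 3(W), 2(W), all W → L
n=10: only reaches 8(W), 6(W), 4(W), 3(W), all W → L
n=11: reaches L-position 9 → W
n=12: reaches L-position 10 → W
n=13: reaches L-position 9 → W
n=14: reaches L-position 10 → W
n=15: reaches L-position 9 → W
n=16: reaches L-position 10 → W
n=17: reaches L-position 10 → W
n=18: only reaches 16(W), 14(W), 12(W), 11(W), all W → L
n=19: only reaches 17(W), 15(W), 13(W), 12(W), all W → L
n=20: reaches L-position 18 → W
n=21: reaches L-position 19 → W
n=22: reaches L-position 18 → W
n=23: reaches L-position 19 → W
n=24: reaches L-position 18 → W
n=25: reaches L-position 19 → W
n=26: reaches L-position 19 → W
n=27: only reaches 25(W), 23(W), 21(W), 20(W), all W → L
n=28: only reaches 26(W), 24(W), 22(W), 21(W), all W → L
n=29: reaches L-position 27 → W
n=30: reaches L-position 28 → W
n=31: reaches L-position 27 → W
n=32: reaches L-position 28 → W
n=33: reaches L-position 27 → W
n=34: reaches L-position 28 → W
n=35: reaches L-position 28 → W
n=36: only reaches 34(W), 32(W), 30(W), 29(W), all W → L
n=37: only reaches 35(W), 33(W), 31(W), 30(W), all W → L
n=38: reaches L-position 36 → W
n=39: reaches L-position 37 → W
n=40: reaches L-position 36 → W
n=41: reaches L-position 37 → W
L entries with 0 ≤ n ≤ 41: n = 0, 1, 9, 10, 18, 19, 27, 28, 36, 37; that makes 10.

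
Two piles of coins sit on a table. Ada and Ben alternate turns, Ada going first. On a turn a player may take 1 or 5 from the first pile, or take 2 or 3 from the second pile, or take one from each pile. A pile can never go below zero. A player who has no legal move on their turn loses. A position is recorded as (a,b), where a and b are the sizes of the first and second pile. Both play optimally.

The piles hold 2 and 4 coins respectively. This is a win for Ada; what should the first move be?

Move to (1,4).

Work bottom-up. With no move the player to move loses. Otherwise the position is W if at least one move leads to an L position for the opponent, and L if every move leads to a W.
No move ever increases a pile, so every position that can arise here has a ≤ 2 and b ≤ 4; it is enough to label the cells with 0 ≤ a ≤ 2 and 0 ≤ b ≤ 4.
Every move lowers a or b (never raises either), so fill the grid row by row in increasing a, and left to right within a row: each cell's successors are then already labelled.
      b=0  b=1  b=2  b=3  b=4
a=0:    L    L    W    W    W
a=1:    W    W    W    L    L
a=2:    L    L    W    W    W
Cells with no legal move (terminal, hence L): (0,0), (0,1).
The remaining L cells, each justified by listing all of its moves:
(1,3): moves to (0,3)(W), (1,1)(W), (1,0)(W), (0,2)(W); every one is W ⇒ L
(1,4): moves to (0,4)(W), (1,2)(W), (1,1)(W), (0,3)(W); every one is W ⇒ L
(2,0): the only move is to (1,0)(W), a W ⇒ L
(2,1): moves to (1,1)(W), (1,0)(W); every one is W ⇒ L
Every other cell has at least one move into one of the L cells above, so it is W.
From (2,4), the L positions reachable in one move are: (1,4), (2,1), (1,3). Any move reaching one of these is winning.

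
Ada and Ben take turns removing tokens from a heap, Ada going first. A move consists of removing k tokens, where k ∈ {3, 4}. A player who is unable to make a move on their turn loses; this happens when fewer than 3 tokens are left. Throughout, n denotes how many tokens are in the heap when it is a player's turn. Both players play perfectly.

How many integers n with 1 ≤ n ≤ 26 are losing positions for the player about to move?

11

Build the W/L table. Terminal = L. A non-terminal position is W if it has a move to some L; otherwise it is L.
n=0: no move → L
n=1: no move → L
n=2: no move → L
n=3: W (go to 0, an L position)
n=4: W (go to 1, an L position)
n=5: W (go to 2, an L position)
n=6: W (go to 2, an L position)
n=7: L (options 4(W), 3(W) are all W)
n=8: L (options 5(W), 4(W) are all W)
n=9: L (options 6(W), 5(W) are all W)
n=10: W (go to 7, an L position)
n=11: W (go to 8, an L position)
n=12: W (go to 9, an L position)
n=13: W (go to 9, an L position)
n=14: L (options 11(W), 10(W) are all W)
n=15: L (options 12(W), 11(W) are all W)
n=16: L (options 13(W), 12(W) are all W)
n=17: W (go to 14, an L position)
n=18: W (go to 15, an L position)
n=19: W (go to 16, an L position)
n=20: W (go to 16, an L position)
n=21: L (options 18(W), 17(W) are all W)
n=22: L (options 19(W), 18(W) are all W)
n=23: L (options 20(W), 19(W) are all W)
n=24: W (go to 21, an L position)
n=25: W (go to 22, an L position)
n=26: W (go to 23, an L position)
L entries with 1 ≤ n ≤ 26 (n=0 is outside the asked range and is not counted): n = 1, 2, 7, 8, 9, 14, 15, 16, 21, 22, 23; that makes 11.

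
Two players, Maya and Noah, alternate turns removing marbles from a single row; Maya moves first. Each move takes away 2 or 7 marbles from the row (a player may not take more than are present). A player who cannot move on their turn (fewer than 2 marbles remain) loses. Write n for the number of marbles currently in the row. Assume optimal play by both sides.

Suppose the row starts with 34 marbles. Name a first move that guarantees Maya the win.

Remove 2, leaving 32.

Positions with no move are L. A position that does have a move is losing for the player to move precisely when every available move leads to a winning position for the opponent. Fill in the labels:
n=0: no move → L
n=1: no move → L
n=2: →0(L), so W
n=3: →1(L), so W
n=4: →2(W) only, which is W, so L
n=5: →3(W) only, which is W, so L
n=6: →4(L), so W
n=7: →5(L), so W
n=8: →1(L), so W
n=9: →7(W), 2(W) — all W, so L
n=10: →8(W), 3(W) — all W, so L
n=11: →9(L), so W
n=12: →10(L), so W
n=13: →11(W), 6(W) — all W, so L
n=14: →12(W), 7(W) — all W, so L
n=15: →13(L), so W
n=16: →14(L), so W
n=17: →10(L), so W
n=18: →16(W), 11(W) — all W, so L
n=19: →17(W), 12(W) — all W, so L
n=20: →18(L), so W
n=21: →19(L), so W
n=22: →20(W), 15(W) — all W, so L
n=23: →21(W), 16(W) — all W, so L
n=24: →22(L), so W
n=25: →23(L), so W
n=26: →19(L), so W
n=27: →25(W), 20(W) — all W, so L
n=28: →26(W), 21(W) — all W, so L
n=29: →27(L), so W
n=30: →28(L), so W
n=31: →29(W), 24(W) — all W, so L
n=32: →30(W), 25(W) — all W, so L
n=33: →31(L), so W
n=34: →32(L), so W
From 34, the L positions reachable in one move are: 32, 27. Any move reaching one of these is winning.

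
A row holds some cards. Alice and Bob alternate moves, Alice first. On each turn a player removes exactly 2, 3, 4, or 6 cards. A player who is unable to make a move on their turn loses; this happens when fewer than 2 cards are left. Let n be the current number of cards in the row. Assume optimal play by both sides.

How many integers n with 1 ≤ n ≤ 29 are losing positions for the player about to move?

7

Work bottom-up. With no move the player to move loses. Otherwise the position is W if at least one move leads to an L position for the opponent, and L if every move leads to a W.
n=0: no move → L
n=1: no move → L
n=2: can move to 0, which is L ⇒ W
n=3: can move to 1, which is L ⇒ W
n=4: can move to 1, which is L ⇒ W
n=5: can move to 1, which is L ⇒ W
n=6: can move to 0, which is L ⇒ W
n=7: can move to 1, which is L ⇒ W
n=8: moves to 6(W), 5(W), 4(W), 2(W); every one is W ⇒ L
n=9: moves to 7(W), 6(W), 5(W), 3(W); every one is W ⇒ L
n=10: can move to 8, which is L ⇒ W
n=11: can move to 9, which is L ⇒ W
n=12: can move to 9, which is L ⇒ W
n=13: can move to 9, which is L ⇒ W
n=14: can move to 8, which is L ⇒ W
n=15: can move to 9, which is L ⇒ W
n=16: moves to 14(W), 13(W), 12(W), 10(W); every one is W ⇒ L
n=17: moves to 15(W), 14(W), 13(W), 11(W); every one is W ⇒ L
n=18: can move to 16, which is L ⇒ W
n=19: can move to 17, which is L ⇒ W
n=20: can move to 17, which is L ⇒ W
n=21: can move to 17, which is L ⇒ W
n=22: can move to 16, which is L ⇒ W
n=23: can move to 17, which is L ⇒ W
n=24: moves to 22(W), 21(W), 20(W), 18(W); every one is W ⇒ L
n=25: moves to 23(W), 22(W), 21(W), 19(W); every one is W ⇒ L
n=26: can move to 24, which is L ⇒ W
n=27: can move to 25, which is L ⇒ W
n=28: can move to 25, which is L ⇒ W
n=29: can move to 25, which is L ⇒ W
L entries with 1 ≤ n ≤ 29 (n=0 is outside the asked range and is not counted): n = 1, 8, 9, 16, 17, 24, 25; that makes 7.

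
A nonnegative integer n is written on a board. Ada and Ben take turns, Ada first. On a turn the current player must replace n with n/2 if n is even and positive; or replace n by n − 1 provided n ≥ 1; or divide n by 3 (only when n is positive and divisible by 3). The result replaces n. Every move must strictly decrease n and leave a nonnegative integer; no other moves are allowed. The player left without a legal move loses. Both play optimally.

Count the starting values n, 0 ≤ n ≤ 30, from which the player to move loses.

13

Positions with no move are L. A position that does have a move is losing for the player to move precisely when every available move leads to a winning position for the opponent. Fill in the labels:
n=0: no move → L
n=1: reaches L-position 0 → W
n=2: only reaches 1(W), which is W → L
n=3: reaches L-position 2 → W
n=4: reaches L-position 2 → W
n=5: only reaches 4(W), which is W → L
n=6: reaches L-position 2 → W
n=7: only reaches 6(W), which is W → L
n=8: reaches L-position 7 → W
n=9: only reaches 3(W), 8(W), all W → L
n=10: reaches L-position 5 → W
n=11: only reaches 10(W), which is W → L
n=12: reaches L-position 11 → W
n=13: only reaches 12(W), which is W → L
n=14: reaches L-position 7 → W
n=15: reaches L-position 5 → W
n=16: only reaches 8(W), 15(W), all W → L
n=17: reaches L-position 16 → W
n=18: reaches L-position 9 → W
n=19: only reaches 18(W), which is W → L
n=20: reaches L-position 19 → W
n=21: reaches L-position 7 → W
n=22: reaches L-position 11 → W
n=23: only reaches 22(W), which is W → L
n=24: reaches L-position 23 → W
n=25: only reaches 24(W), which is W → L
n=26: reaches L-position 13 → W
n=27: reaches L-position 9 → W
n=28: only reaches 14(W), 27(W), all W → L
n=29: reaches L-position 28 → W
n=30: only reaches 10(W), 15(W), 29(W), all W → L
L entries with 0 ≤ n ≤ 30: n = 0, 2, 5, 7, 9, 11, 13, 16, 19, 23, 25, 28, 30; that makes 13.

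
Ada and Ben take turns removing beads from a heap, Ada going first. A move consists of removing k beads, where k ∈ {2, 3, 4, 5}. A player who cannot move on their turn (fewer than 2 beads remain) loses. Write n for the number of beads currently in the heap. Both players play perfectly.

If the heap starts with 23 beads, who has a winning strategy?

Ada wins.

Positions with no move are L. A position that does have a move is losing for the player to move precisely when every available move leads to a winning position for the opponent. Fill in the labels:
n=0: no move → L
n=1: no move → L
n=2: W (go to 0, an L position)
n=3: W (go to 1, an L position)
n=4: W (go to 1, an L position)
n=5: W (go to 1, an L position)
n=6: W (go to 1, an L position)
n=7: L (options 5(W), 4(W), 3(W), 2(W) are all W)
n=8: L (options 6(W), 5(W), 4(W), 3(W) are all W)
n=9: W (go to 7, an L position)
n=10: W (go to 8, an L position)
n=11: W (go to 8, an L position)
n=12: W (go to 8, an L position)
n=13: W (go to 8, an L position)
n=14: L (options 12(W), 11(W), 10(W), 9(W) are all W)
n=15: L (options 13(W), 12(W), 11(W), 10(W) are all W)
n=16: W (go to 14, an L position)
n=17: W (go to 15, an L position)
n=18: W (go to 15, an L position)
n=19: W (go to 15, an L position)
n=20: W (go to 15, an L position)
n=21: L (options 19(W), 18(W), 17(W), 16(W) are all W)
n=22: L (options 20(W), 19(W), 18(W), 17(W) are all W)
n=23: W (go to 21, an L position)
From 23 Ada can remove 2, leaving 21, reaching an L position.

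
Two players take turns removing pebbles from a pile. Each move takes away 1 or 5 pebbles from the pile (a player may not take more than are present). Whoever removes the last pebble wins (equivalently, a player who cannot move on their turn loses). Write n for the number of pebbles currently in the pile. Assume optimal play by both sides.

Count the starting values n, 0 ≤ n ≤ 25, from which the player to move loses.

Build the W/L table. Terminal = L. A non-terminal position is W if it has a move to some L; otherwise it is L.
n=0: no move → L
n=1: W (go to 0, an L position)
n=2: L (sole option 1(W) is W)
n=3: W (go to 2, an L position)
n=4: L (sole option 3(W) is W)
n=5: W (go to 4, an L position)
n=6: L (options 5(W), 1(W) are all W)
n=7: W (go to 6, an L position)
n=8: L (options 7(W), 3(W) are all W)
n=9: W (go to 8, an L position)
n=10: L (options 9(W), 5(W) are all W)
n=11: W (go to 10, an L position)
n=12: L (options 11(W), 7(W) are all W)
n=13: W (go to 12, an L position)
n=14: L (options 13(W), 9(W) are all W)
n=15: W (go to 14, an L position)
n=16: L (options 15(W), 11(W) are all W)
n=17: W (go to 16, an L position)
n=18: L (options 17(W), 13(W) are all W)
n=19: W (go to 18, an L position)
n=20: L (options 19(W), 15(W) are all W)
n=21: W (go to 20, an L position)
n=22: L (options 21(W), 17(W) are all W)
n=23: W (go to 22, an L position)
n=24: L (options 23(W), 19(W) are all W)
n=25: W (go to 24, an L position)
L entries with 0 ≤ n ≤ 25: n = 0, 2, 4, 6, 8, 10, 12, 14, 16, 18, 20, 22, 24; that makes 13.

13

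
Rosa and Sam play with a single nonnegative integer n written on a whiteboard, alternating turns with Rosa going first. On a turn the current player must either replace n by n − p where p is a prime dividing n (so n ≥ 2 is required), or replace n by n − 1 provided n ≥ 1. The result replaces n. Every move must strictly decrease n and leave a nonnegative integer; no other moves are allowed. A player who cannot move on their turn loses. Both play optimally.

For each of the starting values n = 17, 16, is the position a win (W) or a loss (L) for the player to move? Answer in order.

17: W, 16: L

Label each position W (a win for the player to move) or L (a loss). A position with no legal move is L; any other position is W exactly when some move reaches an L, and L when every move reaches a W.
n=0: no move → L
n=1: →0(L), so W
n=2: →0(L), so W
n=3: →0(L), so W
n=4: →2(W), 3(W) — all W, so L
n=5: →0(L), so W
n=6: →4(L), so W
n=7: →0(L), so W
n=8: →6(W), 7(W) — all W, so L
n=9: →8(L), so W
n=10: →8(L), so W
n=11: →0(L), so W
n=12: →9(W), 10(W), 11(W) — all W, so L
n=13: →0(L), so W
n=14: →12(L), so W
n=15: →12(L), so W
n=16: →14(W), 15(W) — all W, so L
n=17: →0(L), so W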